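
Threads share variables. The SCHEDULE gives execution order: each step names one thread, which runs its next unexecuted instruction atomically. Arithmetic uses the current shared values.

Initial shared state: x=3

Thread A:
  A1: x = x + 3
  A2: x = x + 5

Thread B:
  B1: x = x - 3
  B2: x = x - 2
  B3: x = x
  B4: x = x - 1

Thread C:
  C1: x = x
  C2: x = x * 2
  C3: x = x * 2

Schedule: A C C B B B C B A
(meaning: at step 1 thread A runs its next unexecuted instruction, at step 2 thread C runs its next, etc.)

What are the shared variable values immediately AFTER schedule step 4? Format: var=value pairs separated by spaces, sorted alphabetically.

Step 1: thread A executes A1 (x = x + 3). Shared: x=6. PCs: A@1 B@0 C@0
Step 2: thread C executes C1 (x = x). Shared: x=6. PCs: A@1 B@0 C@1
Step 3: thread C executes C2 (x = x * 2). Shared: x=12. PCs: A@1 B@0 C@2
Step 4: thread B executes B1 (x = x - 3). Shared: x=9. PCs: A@1 B@1 C@2

Answer: x=9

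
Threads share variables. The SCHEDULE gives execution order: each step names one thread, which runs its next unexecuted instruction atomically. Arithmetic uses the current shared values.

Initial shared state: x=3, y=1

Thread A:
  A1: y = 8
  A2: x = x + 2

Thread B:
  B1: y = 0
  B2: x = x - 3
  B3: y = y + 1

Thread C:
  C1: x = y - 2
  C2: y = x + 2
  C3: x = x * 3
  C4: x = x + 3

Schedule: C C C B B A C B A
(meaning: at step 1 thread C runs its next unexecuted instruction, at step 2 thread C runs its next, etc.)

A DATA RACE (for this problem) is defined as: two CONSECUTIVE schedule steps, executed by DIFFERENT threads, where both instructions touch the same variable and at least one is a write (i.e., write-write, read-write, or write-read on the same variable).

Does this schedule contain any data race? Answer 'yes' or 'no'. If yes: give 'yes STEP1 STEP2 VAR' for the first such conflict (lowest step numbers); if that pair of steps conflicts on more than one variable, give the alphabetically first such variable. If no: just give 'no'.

Answer: no

Derivation:
Steps 1,2: same thread (C). No race.
Steps 2,3: same thread (C). No race.
Steps 3,4: C(r=x,w=x) vs B(r=-,w=y). No conflict.
Steps 4,5: same thread (B). No race.
Steps 5,6: B(r=x,w=x) vs A(r=-,w=y). No conflict.
Steps 6,7: A(r=-,w=y) vs C(r=x,w=x). No conflict.
Steps 7,8: C(r=x,w=x) vs B(r=y,w=y). No conflict.
Steps 8,9: B(r=y,w=y) vs A(r=x,w=x). No conflict.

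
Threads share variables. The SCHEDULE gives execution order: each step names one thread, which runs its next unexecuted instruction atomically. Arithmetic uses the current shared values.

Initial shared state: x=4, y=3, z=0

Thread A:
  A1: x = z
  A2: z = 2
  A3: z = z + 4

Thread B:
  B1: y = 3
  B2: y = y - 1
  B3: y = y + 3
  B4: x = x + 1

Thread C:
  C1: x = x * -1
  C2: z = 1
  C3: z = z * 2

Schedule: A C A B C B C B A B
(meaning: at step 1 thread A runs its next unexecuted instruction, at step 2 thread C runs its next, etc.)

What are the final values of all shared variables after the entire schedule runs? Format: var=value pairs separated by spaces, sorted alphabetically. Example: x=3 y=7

Answer: x=1 y=5 z=6

Derivation:
Step 1: thread A executes A1 (x = z). Shared: x=0 y=3 z=0. PCs: A@1 B@0 C@0
Step 2: thread C executes C1 (x = x * -1). Shared: x=0 y=3 z=0. PCs: A@1 B@0 C@1
Step 3: thread A executes A2 (z = 2). Shared: x=0 y=3 z=2. PCs: A@2 B@0 C@1
Step 4: thread B executes B1 (y = 3). Shared: x=0 y=3 z=2. PCs: A@2 B@1 C@1
Step 5: thread C executes C2 (z = 1). Shared: x=0 y=3 z=1. PCs: A@2 B@1 C@2
Step 6: thread B executes B2 (y = y - 1). Shared: x=0 y=2 z=1. PCs: A@2 B@2 C@2
Step 7: thread C executes C3 (z = z * 2). Shared: x=0 y=2 z=2. PCs: A@2 B@2 C@3
Step 8: thread B executes B3 (y = y + 3). Shared: x=0 y=5 z=2. PCs: A@2 B@3 C@3
Step 9: thread A executes A3 (z = z + 4). Shared: x=0 y=5 z=6. PCs: A@3 B@3 C@3
Step 10: thread B executes B4 (x = x + 1). Shared: x=1 y=5 z=6. PCs: A@3 B@4 C@3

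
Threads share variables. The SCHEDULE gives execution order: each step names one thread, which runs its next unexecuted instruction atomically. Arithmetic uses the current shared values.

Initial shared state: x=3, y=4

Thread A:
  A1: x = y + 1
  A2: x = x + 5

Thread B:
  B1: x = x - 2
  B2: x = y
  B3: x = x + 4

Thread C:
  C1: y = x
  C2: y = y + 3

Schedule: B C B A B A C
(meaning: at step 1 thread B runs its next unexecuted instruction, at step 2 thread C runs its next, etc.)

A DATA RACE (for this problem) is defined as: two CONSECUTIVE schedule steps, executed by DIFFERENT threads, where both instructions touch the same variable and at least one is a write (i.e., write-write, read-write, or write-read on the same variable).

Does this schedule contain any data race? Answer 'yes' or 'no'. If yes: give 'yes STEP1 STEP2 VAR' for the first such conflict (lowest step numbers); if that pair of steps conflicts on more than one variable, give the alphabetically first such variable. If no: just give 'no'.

Answer: yes 1 2 x

Derivation:
Steps 1,2: B(x = x - 2) vs C(y = x). RACE on x (W-R).
Steps 2,3: C(y = x) vs B(x = y). RACE on x (R-W), y (W-R). Multiple vars; alphabetically first is x.
Steps 3,4: B(x = y) vs A(x = y + 1). RACE on x (W-W).
Steps 4,5: A(x = y + 1) vs B(x = x + 4). RACE on x (W-W).
Steps 5,6: B(x = x + 4) vs A(x = x + 5). RACE on x (W-W).
Steps 6,7: A(r=x,w=x) vs C(r=y,w=y). No conflict.
First conflict at steps 1,2.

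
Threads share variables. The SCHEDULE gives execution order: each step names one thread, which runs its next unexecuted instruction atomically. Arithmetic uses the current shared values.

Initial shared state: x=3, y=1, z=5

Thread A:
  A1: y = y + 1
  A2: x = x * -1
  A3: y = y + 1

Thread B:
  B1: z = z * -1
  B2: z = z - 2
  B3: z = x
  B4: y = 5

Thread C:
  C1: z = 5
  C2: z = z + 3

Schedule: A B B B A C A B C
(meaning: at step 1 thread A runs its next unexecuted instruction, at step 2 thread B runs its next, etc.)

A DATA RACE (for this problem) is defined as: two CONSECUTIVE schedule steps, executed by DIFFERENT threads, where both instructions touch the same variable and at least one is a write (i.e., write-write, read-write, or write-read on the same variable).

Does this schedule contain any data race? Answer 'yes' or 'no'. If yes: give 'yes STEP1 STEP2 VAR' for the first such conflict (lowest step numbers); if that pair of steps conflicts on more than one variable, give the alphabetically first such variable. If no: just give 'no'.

Steps 1,2: A(r=y,w=y) vs B(r=z,w=z). No conflict.
Steps 2,3: same thread (B). No race.
Steps 3,4: same thread (B). No race.
Steps 4,5: B(z = x) vs A(x = x * -1). RACE on x (R-W).
Steps 5,6: A(r=x,w=x) vs C(r=-,w=z). No conflict.
Steps 6,7: C(r=-,w=z) vs A(r=y,w=y). No conflict.
Steps 7,8: A(y = y + 1) vs B(y = 5). RACE on y (W-W).
Steps 8,9: B(r=-,w=y) vs C(r=z,w=z). No conflict.
First conflict at steps 4,5.

Answer: yes 4 5 x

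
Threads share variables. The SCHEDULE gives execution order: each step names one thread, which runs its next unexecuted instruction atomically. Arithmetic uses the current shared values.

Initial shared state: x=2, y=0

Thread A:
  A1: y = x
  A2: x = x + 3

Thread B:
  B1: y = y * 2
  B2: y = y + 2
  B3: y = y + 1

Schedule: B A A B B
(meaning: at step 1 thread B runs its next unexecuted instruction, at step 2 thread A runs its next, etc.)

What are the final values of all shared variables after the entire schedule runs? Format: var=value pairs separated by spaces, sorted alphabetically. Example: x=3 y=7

Answer: x=5 y=5

Derivation:
Step 1: thread B executes B1 (y = y * 2). Shared: x=2 y=0. PCs: A@0 B@1
Step 2: thread A executes A1 (y = x). Shared: x=2 y=2. PCs: A@1 B@1
Step 3: thread A executes A2 (x = x + 3). Shared: x=5 y=2. PCs: A@2 B@1
Step 4: thread B executes B2 (y = y + 2). Shared: x=5 y=4. PCs: A@2 B@2
Step 5: thread B executes B3 (y = y + 1). Shared: x=5 y=5. PCs: A@2 B@3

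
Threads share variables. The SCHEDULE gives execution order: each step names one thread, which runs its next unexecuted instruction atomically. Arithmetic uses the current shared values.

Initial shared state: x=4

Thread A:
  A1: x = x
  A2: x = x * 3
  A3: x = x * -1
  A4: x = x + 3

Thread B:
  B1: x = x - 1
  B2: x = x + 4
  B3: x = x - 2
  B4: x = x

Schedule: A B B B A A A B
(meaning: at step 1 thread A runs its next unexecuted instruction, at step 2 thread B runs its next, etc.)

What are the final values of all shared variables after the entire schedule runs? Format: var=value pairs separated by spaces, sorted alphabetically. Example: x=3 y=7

Step 1: thread A executes A1 (x = x). Shared: x=4. PCs: A@1 B@0
Step 2: thread B executes B1 (x = x - 1). Shared: x=3. PCs: A@1 B@1
Step 3: thread B executes B2 (x = x + 4). Shared: x=7. PCs: A@1 B@2
Step 4: thread B executes B3 (x = x - 2). Shared: x=5. PCs: A@1 B@3
Step 5: thread A executes A2 (x = x * 3). Shared: x=15. PCs: A@2 B@3
Step 6: thread A executes A3 (x = x * -1). Shared: x=-15. PCs: A@3 B@3
Step 7: thread A executes A4 (x = x + 3). Shared: x=-12. PCs: A@4 B@3
Step 8: thread B executes B4 (x = x). Shared: x=-12. PCs: A@4 B@4

Answer: x=-12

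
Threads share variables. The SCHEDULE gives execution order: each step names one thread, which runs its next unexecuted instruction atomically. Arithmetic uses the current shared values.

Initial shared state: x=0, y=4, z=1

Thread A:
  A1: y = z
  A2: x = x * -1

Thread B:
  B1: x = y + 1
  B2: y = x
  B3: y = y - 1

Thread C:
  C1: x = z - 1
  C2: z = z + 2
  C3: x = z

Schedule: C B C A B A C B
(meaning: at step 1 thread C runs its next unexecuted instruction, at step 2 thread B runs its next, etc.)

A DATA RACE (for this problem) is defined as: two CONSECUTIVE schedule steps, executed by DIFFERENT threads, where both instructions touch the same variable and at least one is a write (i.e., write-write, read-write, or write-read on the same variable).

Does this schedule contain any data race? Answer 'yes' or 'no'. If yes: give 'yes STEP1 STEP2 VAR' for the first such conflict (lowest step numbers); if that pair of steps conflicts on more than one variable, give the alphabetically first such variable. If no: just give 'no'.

Steps 1,2: C(x = z - 1) vs B(x = y + 1). RACE on x (W-W).
Steps 2,3: B(r=y,w=x) vs C(r=z,w=z). No conflict.
Steps 3,4: C(z = z + 2) vs A(y = z). RACE on z (W-R).
Steps 4,5: A(y = z) vs B(y = x). RACE on y (W-W).
Steps 5,6: B(y = x) vs A(x = x * -1). RACE on x (R-W).
Steps 6,7: A(x = x * -1) vs C(x = z). RACE on x (W-W).
Steps 7,8: C(r=z,w=x) vs B(r=y,w=y). No conflict.
First conflict at steps 1,2.

Answer: yes 1 2 x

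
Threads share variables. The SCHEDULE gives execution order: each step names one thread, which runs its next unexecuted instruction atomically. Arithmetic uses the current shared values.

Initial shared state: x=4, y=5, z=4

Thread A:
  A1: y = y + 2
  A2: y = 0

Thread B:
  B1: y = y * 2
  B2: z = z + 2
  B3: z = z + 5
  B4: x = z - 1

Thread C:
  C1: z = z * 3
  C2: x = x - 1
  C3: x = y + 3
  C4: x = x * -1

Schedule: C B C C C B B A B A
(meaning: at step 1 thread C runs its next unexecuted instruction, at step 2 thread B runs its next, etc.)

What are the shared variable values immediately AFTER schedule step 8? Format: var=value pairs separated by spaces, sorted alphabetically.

Answer: x=-13 y=12 z=19

Derivation:
Step 1: thread C executes C1 (z = z * 3). Shared: x=4 y=5 z=12. PCs: A@0 B@0 C@1
Step 2: thread B executes B1 (y = y * 2). Shared: x=4 y=10 z=12. PCs: A@0 B@1 C@1
Step 3: thread C executes C2 (x = x - 1). Shared: x=3 y=10 z=12. PCs: A@0 B@1 C@2
Step 4: thread C executes C3 (x = y + 3). Shared: x=13 y=10 z=12. PCs: A@0 B@1 C@3
Step 5: thread C executes C4 (x = x * -1). Shared: x=-13 y=10 z=12. PCs: A@0 B@1 C@4
Step 6: thread B executes B2 (z = z + 2). Shared: x=-13 y=10 z=14. PCs: A@0 B@2 C@4
Step 7: thread B executes B3 (z = z + 5). Shared: x=-13 y=10 z=19. PCs: A@0 B@3 C@4
Step 8: thread A executes A1 (y = y + 2). Shared: x=-13 y=12 z=19. PCs: A@1 B@3 C@4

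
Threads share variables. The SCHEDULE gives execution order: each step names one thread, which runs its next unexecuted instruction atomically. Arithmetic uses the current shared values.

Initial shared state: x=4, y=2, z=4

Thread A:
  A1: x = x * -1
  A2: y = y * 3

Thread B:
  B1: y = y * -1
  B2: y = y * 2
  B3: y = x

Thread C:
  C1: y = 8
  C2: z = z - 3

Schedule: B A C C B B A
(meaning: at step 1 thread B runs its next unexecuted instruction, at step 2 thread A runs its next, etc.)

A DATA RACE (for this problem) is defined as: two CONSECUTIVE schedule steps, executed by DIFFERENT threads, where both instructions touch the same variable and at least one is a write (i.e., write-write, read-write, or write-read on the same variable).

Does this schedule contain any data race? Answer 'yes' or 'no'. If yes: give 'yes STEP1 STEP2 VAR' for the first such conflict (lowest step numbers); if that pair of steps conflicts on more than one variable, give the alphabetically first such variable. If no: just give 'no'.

Answer: yes 6 7 y

Derivation:
Steps 1,2: B(r=y,w=y) vs A(r=x,w=x). No conflict.
Steps 2,3: A(r=x,w=x) vs C(r=-,w=y). No conflict.
Steps 3,4: same thread (C). No race.
Steps 4,5: C(r=z,w=z) vs B(r=y,w=y). No conflict.
Steps 5,6: same thread (B). No race.
Steps 6,7: B(y = x) vs A(y = y * 3). RACE on y (W-W).
First conflict at steps 6,7.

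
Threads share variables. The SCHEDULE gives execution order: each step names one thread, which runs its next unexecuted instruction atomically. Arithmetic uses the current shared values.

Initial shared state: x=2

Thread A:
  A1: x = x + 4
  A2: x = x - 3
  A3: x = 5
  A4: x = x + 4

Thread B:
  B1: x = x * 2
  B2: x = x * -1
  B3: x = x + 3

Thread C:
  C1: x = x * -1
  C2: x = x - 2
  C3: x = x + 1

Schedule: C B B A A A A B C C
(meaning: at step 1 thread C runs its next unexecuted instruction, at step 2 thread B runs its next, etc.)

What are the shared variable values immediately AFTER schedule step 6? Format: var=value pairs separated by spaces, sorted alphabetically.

Step 1: thread C executes C1 (x = x * -1). Shared: x=-2. PCs: A@0 B@0 C@1
Step 2: thread B executes B1 (x = x * 2). Shared: x=-4. PCs: A@0 B@1 C@1
Step 3: thread B executes B2 (x = x * -1). Shared: x=4. PCs: A@0 B@2 C@1
Step 4: thread A executes A1 (x = x + 4). Shared: x=8. PCs: A@1 B@2 C@1
Step 5: thread A executes A2 (x = x - 3). Shared: x=5. PCs: A@2 B@2 C@1
Step 6: thread A executes A3 (x = 5). Shared: x=5. PCs: A@3 B@2 C@1

Answer: x=5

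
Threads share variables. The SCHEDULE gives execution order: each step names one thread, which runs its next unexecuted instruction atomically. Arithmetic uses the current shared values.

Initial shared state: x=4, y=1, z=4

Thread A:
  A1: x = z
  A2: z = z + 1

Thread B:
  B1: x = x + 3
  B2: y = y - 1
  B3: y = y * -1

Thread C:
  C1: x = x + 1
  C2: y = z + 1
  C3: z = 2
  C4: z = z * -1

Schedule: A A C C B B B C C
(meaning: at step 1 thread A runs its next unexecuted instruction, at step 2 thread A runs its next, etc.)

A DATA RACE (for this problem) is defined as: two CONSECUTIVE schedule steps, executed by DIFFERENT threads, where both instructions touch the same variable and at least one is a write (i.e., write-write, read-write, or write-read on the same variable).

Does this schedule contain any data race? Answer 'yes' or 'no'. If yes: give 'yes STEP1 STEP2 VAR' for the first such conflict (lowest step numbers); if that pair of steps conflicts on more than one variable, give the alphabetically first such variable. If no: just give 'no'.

Steps 1,2: same thread (A). No race.
Steps 2,3: A(r=z,w=z) vs C(r=x,w=x). No conflict.
Steps 3,4: same thread (C). No race.
Steps 4,5: C(r=z,w=y) vs B(r=x,w=x). No conflict.
Steps 5,6: same thread (B). No race.
Steps 6,7: same thread (B). No race.
Steps 7,8: B(r=y,w=y) vs C(r=-,w=z). No conflict.
Steps 8,9: same thread (C). No race.

Answer: no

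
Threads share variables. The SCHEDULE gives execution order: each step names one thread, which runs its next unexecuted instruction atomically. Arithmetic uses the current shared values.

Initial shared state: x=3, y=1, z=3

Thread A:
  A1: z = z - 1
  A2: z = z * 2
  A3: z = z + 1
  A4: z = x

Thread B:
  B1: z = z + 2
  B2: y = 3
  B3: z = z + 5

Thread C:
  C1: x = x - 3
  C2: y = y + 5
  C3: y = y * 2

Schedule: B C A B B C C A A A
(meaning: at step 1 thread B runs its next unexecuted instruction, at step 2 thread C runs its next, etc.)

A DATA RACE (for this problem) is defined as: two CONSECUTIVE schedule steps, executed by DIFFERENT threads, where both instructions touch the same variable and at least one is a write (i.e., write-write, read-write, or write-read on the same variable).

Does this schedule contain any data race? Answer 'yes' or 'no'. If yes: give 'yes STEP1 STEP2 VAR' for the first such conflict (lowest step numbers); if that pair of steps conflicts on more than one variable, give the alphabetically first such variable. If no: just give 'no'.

Answer: no

Derivation:
Steps 1,2: B(r=z,w=z) vs C(r=x,w=x). No conflict.
Steps 2,3: C(r=x,w=x) vs A(r=z,w=z). No conflict.
Steps 3,4: A(r=z,w=z) vs B(r=-,w=y). No conflict.
Steps 4,5: same thread (B). No race.
Steps 5,6: B(r=z,w=z) vs C(r=y,w=y). No conflict.
Steps 6,7: same thread (C). No race.
Steps 7,8: C(r=y,w=y) vs A(r=z,w=z). No conflict.
Steps 8,9: same thread (A). No race.
Steps 9,10: same thread (A). No race.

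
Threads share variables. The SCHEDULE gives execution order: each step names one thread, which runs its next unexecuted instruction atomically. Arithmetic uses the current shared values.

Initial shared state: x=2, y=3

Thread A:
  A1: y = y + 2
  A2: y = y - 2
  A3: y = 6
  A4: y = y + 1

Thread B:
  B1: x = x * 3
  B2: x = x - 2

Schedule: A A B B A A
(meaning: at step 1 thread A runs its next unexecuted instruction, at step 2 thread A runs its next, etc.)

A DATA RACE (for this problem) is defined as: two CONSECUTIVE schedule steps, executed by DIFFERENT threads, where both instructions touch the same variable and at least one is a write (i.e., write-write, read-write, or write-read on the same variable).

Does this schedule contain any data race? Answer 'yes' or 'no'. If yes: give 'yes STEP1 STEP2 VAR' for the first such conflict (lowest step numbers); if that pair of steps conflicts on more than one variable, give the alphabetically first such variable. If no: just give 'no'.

Steps 1,2: same thread (A). No race.
Steps 2,3: A(r=y,w=y) vs B(r=x,w=x). No conflict.
Steps 3,4: same thread (B). No race.
Steps 4,5: B(r=x,w=x) vs A(r=-,w=y). No conflict.
Steps 5,6: same thread (A). No race.

Answer: no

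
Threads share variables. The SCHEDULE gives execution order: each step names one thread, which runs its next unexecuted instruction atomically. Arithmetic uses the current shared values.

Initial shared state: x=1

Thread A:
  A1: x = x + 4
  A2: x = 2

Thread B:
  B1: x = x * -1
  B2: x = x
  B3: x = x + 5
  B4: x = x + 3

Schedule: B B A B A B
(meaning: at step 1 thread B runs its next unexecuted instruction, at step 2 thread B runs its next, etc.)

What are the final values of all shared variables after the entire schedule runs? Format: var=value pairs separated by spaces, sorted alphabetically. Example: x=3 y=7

Answer: x=5

Derivation:
Step 1: thread B executes B1 (x = x * -1). Shared: x=-1. PCs: A@0 B@1
Step 2: thread B executes B2 (x = x). Shared: x=-1. PCs: A@0 B@2
Step 3: thread A executes A1 (x = x + 4). Shared: x=3. PCs: A@1 B@2
Step 4: thread B executes B3 (x = x + 5). Shared: x=8. PCs: A@1 B@3
Step 5: thread A executes A2 (x = 2). Shared: x=2. PCs: A@2 B@3
Step 6: thread B executes B4 (x = x + 3). Shared: x=5. PCs: A@2 B@4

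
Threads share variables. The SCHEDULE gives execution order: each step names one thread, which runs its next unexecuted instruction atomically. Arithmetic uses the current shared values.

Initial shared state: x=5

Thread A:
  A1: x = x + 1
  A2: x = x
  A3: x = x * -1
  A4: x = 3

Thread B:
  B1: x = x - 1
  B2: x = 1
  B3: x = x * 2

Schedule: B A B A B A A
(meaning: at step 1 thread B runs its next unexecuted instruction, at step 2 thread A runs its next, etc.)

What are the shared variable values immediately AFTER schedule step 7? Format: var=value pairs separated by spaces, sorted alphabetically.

Answer: x=3

Derivation:
Step 1: thread B executes B1 (x = x - 1). Shared: x=4. PCs: A@0 B@1
Step 2: thread A executes A1 (x = x + 1). Shared: x=5. PCs: A@1 B@1
Step 3: thread B executes B2 (x = 1). Shared: x=1. PCs: A@1 B@2
Step 4: thread A executes A2 (x = x). Shared: x=1. PCs: A@2 B@2
Step 5: thread B executes B3 (x = x * 2). Shared: x=2. PCs: A@2 B@3
Step 6: thread A executes A3 (x = x * -1). Shared: x=-2. PCs: A@3 B@3
Step 7: thread A executes A4 (x = 3). Shared: x=3. PCs: A@4 B@3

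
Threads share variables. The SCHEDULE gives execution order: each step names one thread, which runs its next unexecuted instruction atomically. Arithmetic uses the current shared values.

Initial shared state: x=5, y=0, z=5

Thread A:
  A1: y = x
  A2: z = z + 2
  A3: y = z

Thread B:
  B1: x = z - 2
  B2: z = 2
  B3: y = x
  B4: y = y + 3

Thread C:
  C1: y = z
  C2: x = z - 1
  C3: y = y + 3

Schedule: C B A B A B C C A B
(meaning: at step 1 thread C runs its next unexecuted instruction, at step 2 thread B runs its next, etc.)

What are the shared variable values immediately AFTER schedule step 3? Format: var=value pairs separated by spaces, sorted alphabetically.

Step 1: thread C executes C1 (y = z). Shared: x=5 y=5 z=5. PCs: A@0 B@0 C@1
Step 2: thread B executes B1 (x = z - 2). Shared: x=3 y=5 z=5. PCs: A@0 B@1 C@1
Step 3: thread A executes A1 (y = x). Shared: x=3 y=3 z=5. PCs: A@1 B@1 C@1

Answer: x=3 y=3 z=5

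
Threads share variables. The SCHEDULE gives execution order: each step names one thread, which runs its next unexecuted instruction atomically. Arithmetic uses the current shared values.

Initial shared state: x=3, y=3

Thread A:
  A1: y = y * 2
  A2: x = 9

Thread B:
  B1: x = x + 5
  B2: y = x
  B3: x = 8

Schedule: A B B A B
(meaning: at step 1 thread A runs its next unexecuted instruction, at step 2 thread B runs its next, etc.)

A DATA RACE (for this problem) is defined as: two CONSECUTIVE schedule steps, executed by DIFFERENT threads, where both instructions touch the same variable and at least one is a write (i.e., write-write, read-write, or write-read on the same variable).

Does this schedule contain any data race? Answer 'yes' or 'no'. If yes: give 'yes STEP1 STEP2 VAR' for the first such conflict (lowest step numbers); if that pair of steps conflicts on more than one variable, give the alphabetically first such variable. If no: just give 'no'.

Steps 1,2: A(r=y,w=y) vs B(r=x,w=x). No conflict.
Steps 2,3: same thread (B). No race.
Steps 3,4: B(y = x) vs A(x = 9). RACE on x (R-W).
Steps 4,5: A(x = 9) vs B(x = 8). RACE on x (W-W).
First conflict at steps 3,4.

Answer: yes 3 4 x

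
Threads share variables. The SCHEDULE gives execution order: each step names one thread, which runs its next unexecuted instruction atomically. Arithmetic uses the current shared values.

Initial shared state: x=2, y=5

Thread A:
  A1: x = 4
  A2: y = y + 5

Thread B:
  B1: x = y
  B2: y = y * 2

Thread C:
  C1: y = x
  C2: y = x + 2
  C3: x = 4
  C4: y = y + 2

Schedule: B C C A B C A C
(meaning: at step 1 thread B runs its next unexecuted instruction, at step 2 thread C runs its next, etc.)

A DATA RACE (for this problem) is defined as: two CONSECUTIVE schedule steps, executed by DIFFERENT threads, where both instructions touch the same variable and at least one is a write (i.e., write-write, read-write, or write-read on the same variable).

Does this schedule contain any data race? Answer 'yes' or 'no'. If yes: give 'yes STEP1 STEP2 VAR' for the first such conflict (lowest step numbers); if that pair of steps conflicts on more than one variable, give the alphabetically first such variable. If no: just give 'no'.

Steps 1,2: B(x = y) vs C(y = x). RACE on x (W-R), y (R-W). Multiple vars; alphabetically first is x.
Steps 2,3: same thread (C). No race.
Steps 3,4: C(y = x + 2) vs A(x = 4). RACE on x (R-W).
Steps 4,5: A(r=-,w=x) vs B(r=y,w=y). No conflict.
Steps 5,6: B(r=y,w=y) vs C(r=-,w=x). No conflict.
Steps 6,7: C(r=-,w=x) vs A(r=y,w=y). No conflict.
Steps 7,8: A(y = y + 5) vs C(y = y + 2). RACE on y (W-W).
First conflict at steps 1,2.

Answer: yes 1 2 x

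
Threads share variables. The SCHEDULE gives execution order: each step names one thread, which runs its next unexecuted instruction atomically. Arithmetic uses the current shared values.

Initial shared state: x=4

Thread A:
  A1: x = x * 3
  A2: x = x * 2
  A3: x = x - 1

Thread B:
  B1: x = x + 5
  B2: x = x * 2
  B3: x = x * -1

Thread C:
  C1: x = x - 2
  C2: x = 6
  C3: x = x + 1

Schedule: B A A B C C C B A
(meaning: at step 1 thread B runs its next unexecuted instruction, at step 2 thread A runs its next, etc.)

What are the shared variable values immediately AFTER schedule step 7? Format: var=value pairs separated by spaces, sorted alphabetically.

Step 1: thread B executes B1 (x = x + 5). Shared: x=9. PCs: A@0 B@1 C@0
Step 2: thread A executes A1 (x = x * 3). Shared: x=27. PCs: A@1 B@1 C@0
Step 3: thread A executes A2 (x = x * 2). Shared: x=54. PCs: A@2 B@1 C@0
Step 4: thread B executes B2 (x = x * 2). Shared: x=108. PCs: A@2 B@2 C@0
Step 5: thread C executes C1 (x = x - 2). Shared: x=106. PCs: A@2 B@2 C@1
Step 6: thread C executes C2 (x = 6). Shared: x=6. PCs: A@2 B@2 C@2
Step 7: thread C executes C3 (x = x + 1). Shared: x=7. PCs: A@2 B@2 C@3

Answer: x=7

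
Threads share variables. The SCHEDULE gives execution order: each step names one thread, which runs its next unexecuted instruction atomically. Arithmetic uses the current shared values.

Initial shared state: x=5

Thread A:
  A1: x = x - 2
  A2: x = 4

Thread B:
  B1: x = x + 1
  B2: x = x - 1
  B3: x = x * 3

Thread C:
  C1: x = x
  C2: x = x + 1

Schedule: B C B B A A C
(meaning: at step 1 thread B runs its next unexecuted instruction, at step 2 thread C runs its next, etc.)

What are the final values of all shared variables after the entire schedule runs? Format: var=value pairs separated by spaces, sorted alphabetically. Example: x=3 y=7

Answer: x=5

Derivation:
Step 1: thread B executes B1 (x = x + 1). Shared: x=6. PCs: A@0 B@1 C@0
Step 2: thread C executes C1 (x = x). Shared: x=6. PCs: A@0 B@1 C@1
Step 3: thread B executes B2 (x = x - 1). Shared: x=5. PCs: A@0 B@2 C@1
Step 4: thread B executes B3 (x = x * 3). Shared: x=15. PCs: A@0 B@3 C@1
Step 5: thread A executes A1 (x = x - 2). Shared: x=13. PCs: A@1 B@3 C@1
Step 6: thread A executes A2 (x = 4). Shared: x=4. PCs: A@2 B@3 C@1
Step 7: thread C executes C2 (x = x + 1). Shared: x=5. PCs: A@2 B@3 C@2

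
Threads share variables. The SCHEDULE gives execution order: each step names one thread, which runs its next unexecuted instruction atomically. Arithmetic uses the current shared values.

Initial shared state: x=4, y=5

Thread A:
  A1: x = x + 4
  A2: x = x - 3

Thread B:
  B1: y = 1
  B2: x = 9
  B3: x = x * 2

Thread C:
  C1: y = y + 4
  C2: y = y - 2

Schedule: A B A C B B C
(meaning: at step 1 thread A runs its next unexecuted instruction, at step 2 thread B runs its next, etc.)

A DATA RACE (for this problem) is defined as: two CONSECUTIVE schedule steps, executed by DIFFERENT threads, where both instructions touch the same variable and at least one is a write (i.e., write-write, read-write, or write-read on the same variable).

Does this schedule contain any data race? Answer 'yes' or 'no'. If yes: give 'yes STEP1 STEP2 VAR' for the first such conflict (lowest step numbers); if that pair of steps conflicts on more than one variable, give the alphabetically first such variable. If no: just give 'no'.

Answer: no

Derivation:
Steps 1,2: A(r=x,w=x) vs B(r=-,w=y). No conflict.
Steps 2,3: B(r=-,w=y) vs A(r=x,w=x). No conflict.
Steps 3,4: A(r=x,w=x) vs C(r=y,w=y). No conflict.
Steps 4,5: C(r=y,w=y) vs B(r=-,w=x). No conflict.
Steps 5,6: same thread (B). No race.
Steps 6,7: B(r=x,w=x) vs C(r=y,w=y). No conflict.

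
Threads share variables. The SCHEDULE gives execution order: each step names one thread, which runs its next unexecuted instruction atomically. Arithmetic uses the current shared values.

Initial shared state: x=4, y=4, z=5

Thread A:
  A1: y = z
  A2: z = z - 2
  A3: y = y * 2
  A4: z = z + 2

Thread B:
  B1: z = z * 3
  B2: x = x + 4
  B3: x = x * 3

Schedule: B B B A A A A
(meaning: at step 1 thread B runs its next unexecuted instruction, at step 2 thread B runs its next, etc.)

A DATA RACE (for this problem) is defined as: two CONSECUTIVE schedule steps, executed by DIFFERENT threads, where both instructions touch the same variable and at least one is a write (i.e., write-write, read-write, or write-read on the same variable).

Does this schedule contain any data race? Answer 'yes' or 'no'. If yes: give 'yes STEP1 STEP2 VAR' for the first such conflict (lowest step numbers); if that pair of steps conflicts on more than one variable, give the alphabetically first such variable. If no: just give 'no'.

Steps 1,2: same thread (B). No race.
Steps 2,3: same thread (B). No race.
Steps 3,4: B(r=x,w=x) vs A(r=z,w=y). No conflict.
Steps 4,5: same thread (A). No race.
Steps 5,6: same thread (A). No race.
Steps 6,7: same thread (A). No race.

Answer: no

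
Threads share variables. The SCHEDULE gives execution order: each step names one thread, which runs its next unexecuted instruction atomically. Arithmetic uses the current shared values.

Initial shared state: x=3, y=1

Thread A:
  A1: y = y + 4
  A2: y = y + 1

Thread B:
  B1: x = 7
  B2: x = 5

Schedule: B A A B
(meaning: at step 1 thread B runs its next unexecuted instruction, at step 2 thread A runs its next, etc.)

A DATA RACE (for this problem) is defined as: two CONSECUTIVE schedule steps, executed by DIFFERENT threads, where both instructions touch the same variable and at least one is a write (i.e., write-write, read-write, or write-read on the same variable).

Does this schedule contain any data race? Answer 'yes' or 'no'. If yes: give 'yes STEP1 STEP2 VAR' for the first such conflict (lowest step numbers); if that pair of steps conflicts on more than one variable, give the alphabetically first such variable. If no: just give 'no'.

Steps 1,2: B(r=-,w=x) vs A(r=y,w=y). No conflict.
Steps 2,3: same thread (A). No race.
Steps 3,4: A(r=y,w=y) vs B(r=-,w=x). No conflict.

Answer: no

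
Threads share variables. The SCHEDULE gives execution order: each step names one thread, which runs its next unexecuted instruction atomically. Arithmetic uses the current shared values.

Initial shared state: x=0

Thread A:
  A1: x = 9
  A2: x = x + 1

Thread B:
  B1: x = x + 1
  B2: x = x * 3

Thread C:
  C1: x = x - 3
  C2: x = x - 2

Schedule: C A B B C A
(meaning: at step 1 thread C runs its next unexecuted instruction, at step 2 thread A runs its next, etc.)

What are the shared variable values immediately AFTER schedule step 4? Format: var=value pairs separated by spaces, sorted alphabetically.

Answer: x=30

Derivation:
Step 1: thread C executes C1 (x = x - 3). Shared: x=-3. PCs: A@0 B@0 C@1
Step 2: thread A executes A1 (x = 9). Shared: x=9. PCs: A@1 B@0 C@1
Step 3: thread B executes B1 (x = x + 1). Shared: x=10. PCs: A@1 B@1 C@1
Step 4: thread B executes B2 (x = x * 3). Shared: x=30. PCs: A@1 B@2 C@1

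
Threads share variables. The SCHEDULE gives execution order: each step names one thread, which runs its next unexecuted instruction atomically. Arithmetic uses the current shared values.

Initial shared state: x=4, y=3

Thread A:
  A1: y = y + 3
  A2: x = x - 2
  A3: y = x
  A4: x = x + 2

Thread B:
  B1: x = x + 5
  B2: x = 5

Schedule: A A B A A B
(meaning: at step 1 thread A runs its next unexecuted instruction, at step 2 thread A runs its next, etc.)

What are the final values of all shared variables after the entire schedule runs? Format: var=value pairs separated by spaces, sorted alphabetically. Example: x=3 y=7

Step 1: thread A executes A1 (y = y + 3). Shared: x=4 y=6. PCs: A@1 B@0
Step 2: thread A executes A2 (x = x - 2). Shared: x=2 y=6. PCs: A@2 B@0
Step 3: thread B executes B1 (x = x + 5). Shared: x=7 y=6. PCs: A@2 B@1
Step 4: thread A executes A3 (y = x). Shared: x=7 y=7. PCs: A@3 B@1
Step 5: thread A executes A4 (x = x + 2). Shared: x=9 y=7. PCs: A@4 B@1
Step 6: thread B executes B2 (x = 5). Shared: x=5 y=7. PCs: A@4 B@2

Answer: x=5 y=7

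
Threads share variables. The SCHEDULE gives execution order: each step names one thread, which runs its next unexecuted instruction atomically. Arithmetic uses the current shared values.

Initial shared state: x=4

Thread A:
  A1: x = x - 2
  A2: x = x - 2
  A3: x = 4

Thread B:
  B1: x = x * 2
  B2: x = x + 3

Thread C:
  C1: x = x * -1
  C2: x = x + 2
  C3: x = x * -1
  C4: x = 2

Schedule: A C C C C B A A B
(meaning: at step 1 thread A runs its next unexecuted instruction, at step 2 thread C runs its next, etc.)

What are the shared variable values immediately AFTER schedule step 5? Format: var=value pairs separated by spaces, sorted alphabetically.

Answer: x=2

Derivation:
Step 1: thread A executes A1 (x = x - 2). Shared: x=2. PCs: A@1 B@0 C@0
Step 2: thread C executes C1 (x = x * -1). Shared: x=-2. PCs: A@1 B@0 C@1
Step 3: thread C executes C2 (x = x + 2). Shared: x=0. PCs: A@1 B@0 C@2
Step 4: thread C executes C3 (x = x * -1). Shared: x=0. PCs: A@1 B@0 C@3
Step 5: thread C executes C4 (x = 2). Shared: x=2. PCs: A@1 B@0 C@4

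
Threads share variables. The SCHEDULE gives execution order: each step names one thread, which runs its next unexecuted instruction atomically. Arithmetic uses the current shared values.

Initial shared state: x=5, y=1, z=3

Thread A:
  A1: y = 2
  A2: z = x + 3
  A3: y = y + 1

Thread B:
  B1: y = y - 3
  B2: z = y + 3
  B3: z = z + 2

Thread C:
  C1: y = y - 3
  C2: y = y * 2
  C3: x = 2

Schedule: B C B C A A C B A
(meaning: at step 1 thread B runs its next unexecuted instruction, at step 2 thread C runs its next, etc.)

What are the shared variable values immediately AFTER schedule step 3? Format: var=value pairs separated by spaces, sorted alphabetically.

Step 1: thread B executes B1 (y = y - 3). Shared: x=5 y=-2 z=3. PCs: A@0 B@1 C@0
Step 2: thread C executes C1 (y = y - 3). Shared: x=5 y=-5 z=3. PCs: A@0 B@1 C@1
Step 3: thread B executes B2 (z = y + 3). Shared: x=5 y=-5 z=-2. PCs: A@0 B@2 C@1

Answer: x=5 y=-5 z=-2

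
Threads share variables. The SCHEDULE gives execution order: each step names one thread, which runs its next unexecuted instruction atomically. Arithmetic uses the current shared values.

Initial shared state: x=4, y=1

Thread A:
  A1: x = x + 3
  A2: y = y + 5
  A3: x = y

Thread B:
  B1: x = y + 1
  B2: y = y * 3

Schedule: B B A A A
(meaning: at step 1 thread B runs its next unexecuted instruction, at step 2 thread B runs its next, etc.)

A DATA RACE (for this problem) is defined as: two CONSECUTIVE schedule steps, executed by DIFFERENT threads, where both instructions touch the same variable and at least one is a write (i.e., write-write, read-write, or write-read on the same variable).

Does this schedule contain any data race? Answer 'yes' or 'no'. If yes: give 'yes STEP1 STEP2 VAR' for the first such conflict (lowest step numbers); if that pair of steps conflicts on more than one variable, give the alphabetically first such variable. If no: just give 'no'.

Answer: no

Derivation:
Steps 1,2: same thread (B). No race.
Steps 2,3: B(r=y,w=y) vs A(r=x,w=x). No conflict.
Steps 3,4: same thread (A). No race.
Steps 4,5: same thread (A). No race.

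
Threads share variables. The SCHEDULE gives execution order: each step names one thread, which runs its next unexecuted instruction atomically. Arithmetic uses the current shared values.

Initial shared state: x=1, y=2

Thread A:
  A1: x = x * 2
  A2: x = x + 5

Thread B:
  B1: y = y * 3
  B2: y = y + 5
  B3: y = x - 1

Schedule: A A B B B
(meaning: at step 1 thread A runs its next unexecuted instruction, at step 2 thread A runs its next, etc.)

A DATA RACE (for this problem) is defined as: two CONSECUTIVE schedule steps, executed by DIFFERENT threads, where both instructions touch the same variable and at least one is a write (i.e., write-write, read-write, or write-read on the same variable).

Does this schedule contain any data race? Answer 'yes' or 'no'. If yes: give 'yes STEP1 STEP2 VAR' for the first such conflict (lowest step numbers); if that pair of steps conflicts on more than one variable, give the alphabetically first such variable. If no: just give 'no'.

Answer: no

Derivation:
Steps 1,2: same thread (A). No race.
Steps 2,3: A(r=x,w=x) vs B(r=y,w=y). No conflict.
Steps 3,4: same thread (B). No race.
Steps 4,5: same thread (B). No race.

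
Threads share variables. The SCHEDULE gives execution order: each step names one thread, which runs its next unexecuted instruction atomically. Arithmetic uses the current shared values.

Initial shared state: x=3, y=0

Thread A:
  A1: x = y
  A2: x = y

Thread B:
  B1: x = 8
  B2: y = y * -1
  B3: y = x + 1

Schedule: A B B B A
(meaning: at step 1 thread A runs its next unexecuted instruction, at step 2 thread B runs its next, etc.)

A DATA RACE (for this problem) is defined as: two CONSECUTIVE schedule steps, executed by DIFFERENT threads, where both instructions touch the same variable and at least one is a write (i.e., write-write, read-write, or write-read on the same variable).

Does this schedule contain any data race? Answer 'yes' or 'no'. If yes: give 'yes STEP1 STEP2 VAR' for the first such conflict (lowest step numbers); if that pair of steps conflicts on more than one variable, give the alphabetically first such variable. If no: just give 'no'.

Steps 1,2: A(x = y) vs B(x = 8). RACE on x (W-W).
Steps 2,3: same thread (B). No race.
Steps 3,4: same thread (B). No race.
Steps 4,5: B(y = x + 1) vs A(x = y). RACE on x (R-W), y (W-R). Multiple vars; alphabetically first is x.
First conflict at steps 1,2.

Answer: yes 1 2 x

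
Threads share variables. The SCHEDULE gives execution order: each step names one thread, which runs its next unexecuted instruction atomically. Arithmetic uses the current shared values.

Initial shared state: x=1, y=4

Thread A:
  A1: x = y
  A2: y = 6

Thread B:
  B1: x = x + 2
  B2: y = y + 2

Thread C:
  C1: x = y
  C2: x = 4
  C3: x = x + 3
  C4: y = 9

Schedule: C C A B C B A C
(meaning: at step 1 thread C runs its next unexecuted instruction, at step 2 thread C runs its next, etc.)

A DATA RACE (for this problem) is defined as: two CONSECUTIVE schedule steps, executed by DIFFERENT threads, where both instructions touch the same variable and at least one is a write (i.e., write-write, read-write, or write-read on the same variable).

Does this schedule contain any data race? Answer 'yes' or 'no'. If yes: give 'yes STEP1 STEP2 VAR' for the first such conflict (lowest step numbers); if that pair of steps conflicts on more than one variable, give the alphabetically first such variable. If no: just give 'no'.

Steps 1,2: same thread (C). No race.
Steps 2,3: C(x = 4) vs A(x = y). RACE on x (W-W).
Steps 3,4: A(x = y) vs B(x = x + 2). RACE on x (W-W).
Steps 4,5: B(x = x + 2) vs C(x = x + 3). RACE on x (W-W).
Steps 5,6: C(r=x,w=x) vs B(r=y,w=y). No conflict.
Steps 6,7: B(y = y + 2) vs A(y = 6). RACE on y (W-W).
Steps 7,8: A(y = 6) vs C(y = 9). RACE on y (W-W).
First conflict at steps 2,3.

Answer: yes 2 3 x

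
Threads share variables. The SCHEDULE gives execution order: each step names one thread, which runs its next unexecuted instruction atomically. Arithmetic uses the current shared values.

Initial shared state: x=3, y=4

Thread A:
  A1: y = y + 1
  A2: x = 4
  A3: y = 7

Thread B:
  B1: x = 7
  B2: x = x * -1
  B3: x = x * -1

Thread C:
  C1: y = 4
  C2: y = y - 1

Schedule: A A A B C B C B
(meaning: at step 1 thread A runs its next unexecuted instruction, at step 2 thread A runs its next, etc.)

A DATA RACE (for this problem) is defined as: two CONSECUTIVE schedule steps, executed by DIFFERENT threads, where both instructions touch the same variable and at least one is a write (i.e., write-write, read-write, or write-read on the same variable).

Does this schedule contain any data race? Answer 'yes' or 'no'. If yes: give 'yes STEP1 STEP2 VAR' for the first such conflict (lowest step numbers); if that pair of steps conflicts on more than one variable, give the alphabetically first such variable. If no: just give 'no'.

Answer: no

Derivation:
Steps 1,2: same thread (A). No race.
Steps 2,3: same thread (A). No race.
Steps 3,4: A(r=-,w=y) vs B(r=-,w=x). No conflict.
Steps 4,5: B(r=-,w=x) vs C(r=-,w=y). No conflict.
Steps 5,6: C(r=-,w=y) vs B(r=x,w=x). No conflict.
Steps 6,7: B(r=x,w=x) vs C(r=y,w=y). No conflict.
Steps 7,8: C(r=y,w=y) vs B(r=x,w=x). No conflict.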